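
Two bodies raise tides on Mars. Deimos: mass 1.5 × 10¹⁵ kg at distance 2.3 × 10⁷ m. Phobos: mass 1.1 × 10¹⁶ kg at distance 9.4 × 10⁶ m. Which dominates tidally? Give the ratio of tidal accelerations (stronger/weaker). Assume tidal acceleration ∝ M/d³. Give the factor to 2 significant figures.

Tidal stretch scales as M/d³; compute that for each body.
Deimos: (1.5 × 10¹⁵) / (2.3 × 10⁷)³ = 1.233 × 10⁻⁷
Phobos: (1.1 × 10¹⁶) / (9.4 × 10⁶)³ = 1.324 × 10⁻⁵
Ratio (larger/smaller) = 110

Phobos, by a factor of ≈ 110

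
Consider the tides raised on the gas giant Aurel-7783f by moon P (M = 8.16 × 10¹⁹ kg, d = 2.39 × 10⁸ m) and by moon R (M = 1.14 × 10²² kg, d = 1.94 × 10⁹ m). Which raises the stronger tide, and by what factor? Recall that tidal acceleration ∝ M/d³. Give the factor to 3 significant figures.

Moon P, by a factor of ≈ 3.83

Tidal stretch scales as M/d³; compute that for each body.
Moon P: (8.16 × 10¹⁹) / (2.39 × 10⁸)³ = 5.977 × 10⁻⁶
Moon R: (1.14 × 10²²) / (1.94 × 10⁹)³ = 1.561 × 10⁻⁶
Ratio (larger/smaller) = 3.83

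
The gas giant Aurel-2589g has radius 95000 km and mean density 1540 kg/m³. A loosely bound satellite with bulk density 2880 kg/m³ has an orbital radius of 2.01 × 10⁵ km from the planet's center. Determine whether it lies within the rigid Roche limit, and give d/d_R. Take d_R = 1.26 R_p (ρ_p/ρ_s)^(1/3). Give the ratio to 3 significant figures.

outside; d/d_R ≈ 2.07

d_R = 1.26 × (95000 km) × (1540/2880)^(1/3) = 97160 km
d/d_R = (2.01 × 10⁵) / (97160) = 2.07
Since d/d_R > 1, the body is outside the Roche limit.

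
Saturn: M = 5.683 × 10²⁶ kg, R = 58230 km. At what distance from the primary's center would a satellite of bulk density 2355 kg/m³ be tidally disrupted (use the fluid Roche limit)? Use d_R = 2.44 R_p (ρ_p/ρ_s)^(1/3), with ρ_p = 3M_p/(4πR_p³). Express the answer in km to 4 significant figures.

ρ_p = 3M_p/(4πR_p³) = 3 × (5.683 × 10²⁶) / (4π × (5.823 × 10⁷ m)³) = 687.1 kg/m³
d_R = 2.44 × 58230 km × (687.1/2355)^(1/3)
    = 94240 km

94240 km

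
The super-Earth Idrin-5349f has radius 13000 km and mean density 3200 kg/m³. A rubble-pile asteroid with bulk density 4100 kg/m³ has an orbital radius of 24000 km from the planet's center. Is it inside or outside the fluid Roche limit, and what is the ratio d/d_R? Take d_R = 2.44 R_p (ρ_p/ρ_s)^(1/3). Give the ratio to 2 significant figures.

d_R = 2.44 × (13000 km) × (3200/4100)^(1/3) = 29200 km
d/d_R = (24000) / (29200) = 0.82
Since d/d_R < 1, the body is inside the Roche limit.

inside; d/d_R ≈ 0.82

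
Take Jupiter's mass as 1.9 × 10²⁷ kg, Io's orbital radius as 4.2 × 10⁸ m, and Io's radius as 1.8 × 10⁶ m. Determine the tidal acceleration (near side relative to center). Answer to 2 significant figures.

6.2 × 10⁻³ m/s²

a_tidal = 2GMr/d³
        = 2 × (6.674 × 10⁻¹¹) × (1.9 × 10²⁷) × (1.8 × 10⁶) / (4.2 × 10⁸)³
        = 6.2 × 10⁻³ m/s²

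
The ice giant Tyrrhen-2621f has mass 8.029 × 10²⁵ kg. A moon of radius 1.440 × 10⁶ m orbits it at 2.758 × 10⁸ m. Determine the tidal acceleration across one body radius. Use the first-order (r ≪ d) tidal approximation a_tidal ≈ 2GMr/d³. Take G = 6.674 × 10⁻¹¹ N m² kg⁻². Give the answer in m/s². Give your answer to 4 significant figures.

Δg = 2GMr/d³
   = 2 × (6.674 × 10⁻¹¹) × (8.029 × 10²⁵) × (1.440 × 10⁶) / (2.758 × 10⁸)³
   = 7.356 × 10⁻⁴ m/s²

7.356 × 10⁻⁴ m/s²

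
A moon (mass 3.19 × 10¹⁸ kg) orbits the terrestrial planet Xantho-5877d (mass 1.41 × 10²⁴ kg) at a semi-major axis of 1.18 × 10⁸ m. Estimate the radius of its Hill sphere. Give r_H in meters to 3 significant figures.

r_H ≈ a (m/3M)^(1/3)
    = (1.18 × 10⁸) × (3.19 × 10¹⁸ / (3 × 1.41 × 10²⁴))^(1/3)
    = 1.07 × 10⁶ m

1.07 × 10⁶ m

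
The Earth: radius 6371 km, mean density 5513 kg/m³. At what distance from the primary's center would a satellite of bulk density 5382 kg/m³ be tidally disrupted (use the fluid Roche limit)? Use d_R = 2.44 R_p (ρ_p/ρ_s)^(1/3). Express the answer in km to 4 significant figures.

d_R = 2.44 × 6371 km × (5513/5382)^(1/3)
    = 15670 km

15670 km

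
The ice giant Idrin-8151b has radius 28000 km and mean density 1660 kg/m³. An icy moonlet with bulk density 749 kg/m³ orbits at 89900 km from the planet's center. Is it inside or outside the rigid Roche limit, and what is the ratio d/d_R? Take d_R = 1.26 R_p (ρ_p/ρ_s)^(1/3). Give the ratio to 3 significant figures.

outside; d/d_R ≈ 1.95

d_R = 1.26 × (28000 km) × (1660/749)^(1/3) = 46000 km
d/d_R = (89900) / (46000) = 1.95
Since d/d_R > 1, the body is outside the Roche limit.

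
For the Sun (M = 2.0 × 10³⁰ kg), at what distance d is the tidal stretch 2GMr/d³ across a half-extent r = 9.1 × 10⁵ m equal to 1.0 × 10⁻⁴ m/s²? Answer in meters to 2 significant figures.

2GMr/d³ = a_tidal  ⇒  d = (2GMr / a_tidal)^(1/3)
d = (2 × 6.674×10⁻¹¹ × (2.0 × 10³⁰) × (9.1 × 10⁵) / (1.0 × 10⁻⁴))^(1/3)
  = 1.3 × 10¹⁰ m

1.3 × 10¹⁰ m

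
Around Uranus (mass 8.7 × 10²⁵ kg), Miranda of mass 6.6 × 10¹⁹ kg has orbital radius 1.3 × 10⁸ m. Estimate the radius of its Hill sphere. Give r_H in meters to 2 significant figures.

r_H ≈ a (m/3M)^(1/3)
    = (1.3 × 10⁸) × (6.6 × 10¹⁹ / (3 × 8.7 × 10²⁵))^(1/3)
    = 8.2 × 10⁵ m

8.2 × 10⁵ m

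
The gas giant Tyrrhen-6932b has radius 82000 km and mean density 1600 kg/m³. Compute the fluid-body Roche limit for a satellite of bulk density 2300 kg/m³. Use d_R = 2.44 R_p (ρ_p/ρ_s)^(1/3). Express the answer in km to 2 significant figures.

1.8 × 10⁵ km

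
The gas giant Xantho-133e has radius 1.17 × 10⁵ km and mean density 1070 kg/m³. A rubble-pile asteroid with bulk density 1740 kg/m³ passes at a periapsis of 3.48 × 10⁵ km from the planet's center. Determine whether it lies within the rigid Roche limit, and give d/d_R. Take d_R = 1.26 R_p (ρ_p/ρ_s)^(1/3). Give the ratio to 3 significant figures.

d_R = 1.26 × (1.17 × 10⁵ km) × (1070/1740)^(1/3) = 1.254 × 10⁵ km
d/d_R = (3.48 × 10⁵) / (1.254 × 10⁵) = 2.78
Since d/d_R > 1, the body is outside the Roche limit.

outside; d/d_R ≈ 2.78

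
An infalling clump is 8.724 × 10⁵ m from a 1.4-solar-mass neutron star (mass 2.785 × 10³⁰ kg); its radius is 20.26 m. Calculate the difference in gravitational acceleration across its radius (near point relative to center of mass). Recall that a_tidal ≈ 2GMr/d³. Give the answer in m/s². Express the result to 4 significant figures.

Δg = 2GMr/d³
   = 2 × (6.674 × 10⁻¹¹) × (2.785 × 10³⁰) × (20.26) / (8.724 × 10⁵)³
   = 1.134 × 10⁴ m/s²

1.134 × 10⁴ m/s²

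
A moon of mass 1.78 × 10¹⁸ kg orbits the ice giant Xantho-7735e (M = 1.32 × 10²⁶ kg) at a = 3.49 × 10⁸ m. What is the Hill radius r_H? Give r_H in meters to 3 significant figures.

r_H ≈ a (m/3M)^(1/3)
    = (3.49 × 10⁸) × (1.78 × 10¹⁸ / (3 × 1.32 × 10²⁶))^(1/3)
    = 5.76 × 10⁵ m

5.76 × 10⁵ m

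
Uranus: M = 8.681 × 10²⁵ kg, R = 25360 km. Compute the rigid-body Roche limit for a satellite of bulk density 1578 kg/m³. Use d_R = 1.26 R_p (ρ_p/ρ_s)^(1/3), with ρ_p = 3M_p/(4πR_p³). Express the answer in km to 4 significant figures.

ρ_p = 3M_p/(4πR_p³) = 3 × (8.681 × 10²⁵) / (4π × (2.536 × 10⁷ m)³) = 1271 kg/m³
d_R = 1.26 × 25360 km × (1271/1578)^(1/3)
    = 29730 km

29730 km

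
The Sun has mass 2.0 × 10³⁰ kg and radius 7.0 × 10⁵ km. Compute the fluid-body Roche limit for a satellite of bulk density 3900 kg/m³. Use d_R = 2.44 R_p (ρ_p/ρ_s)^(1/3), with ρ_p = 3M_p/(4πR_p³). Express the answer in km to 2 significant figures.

ρ_p = 3M_p/(4πR_p³) = 3 × (2.0 × 10³⁰) / (4π × (7.0 × 10⁸ m)³) = 1400 kg/m³
d_R = 2.44 × 7.0 × 10⁵ km × (1400/3900)^(1/3)
    = 1.2 × 10⁶ km

1.2 × 10⁶ km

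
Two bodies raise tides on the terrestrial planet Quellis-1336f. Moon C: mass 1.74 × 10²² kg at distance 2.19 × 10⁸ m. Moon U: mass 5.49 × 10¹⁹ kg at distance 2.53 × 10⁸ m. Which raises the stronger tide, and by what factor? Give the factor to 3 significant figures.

Tidal stretch scales as M/d³; compute that for each body.
Moon C: (1.74 × 10²²) / (2.19 × 10⁸)³ = 1.657 × 10⁻³
Moon U: (5.49 × 10¹⁹) / (2.53 × 10⁸)³ = 3.390 × 10⁻⁶
Ratio (larger/smaller) = 489

Moon C, by a factor of ≈ 489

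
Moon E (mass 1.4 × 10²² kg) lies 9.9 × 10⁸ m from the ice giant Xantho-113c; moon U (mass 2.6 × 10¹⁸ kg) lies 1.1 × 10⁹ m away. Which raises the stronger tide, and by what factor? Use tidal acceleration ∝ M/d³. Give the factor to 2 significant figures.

Tidal stretch scales as M/d³; compute that for each body.
Moon E: (1.4 × 10²²) / (9.9 × 10⁸)³ = 1.443 × 10⁻⁵
Moon U: (2.6 × 10¹⁸) / (1.1 × 10⁹)³ = 1.953 × 10⁻⁹
Ratio (larger/smaller) = 7400

Moon E, by a factor of ≈ 7400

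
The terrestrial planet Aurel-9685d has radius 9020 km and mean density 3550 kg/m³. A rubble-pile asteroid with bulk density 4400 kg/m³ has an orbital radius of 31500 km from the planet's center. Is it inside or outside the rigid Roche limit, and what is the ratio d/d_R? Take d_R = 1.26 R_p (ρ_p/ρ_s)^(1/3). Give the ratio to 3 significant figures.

outside; d/d_R ≈ 2.98

d_R = 1.26 × (9020 km) × (3550/4400)^(1/3) = 10580 km
d/d_R = (31500) / (10580) = 2.98
Since d/d_R > 1, the body is outside the Roche limit.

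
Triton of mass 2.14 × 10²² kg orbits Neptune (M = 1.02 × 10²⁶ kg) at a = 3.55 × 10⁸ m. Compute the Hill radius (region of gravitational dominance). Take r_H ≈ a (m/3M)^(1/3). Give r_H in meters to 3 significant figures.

1.46 × 10⁷ m

r_H ≈ a (m/3M)^(1/3)
    = (3.55 × 10⁸) × (2.14 × 10²² / (3 × 1.02 × 10²⁶))^(1/3)
    = 1.46 × 10⁷ m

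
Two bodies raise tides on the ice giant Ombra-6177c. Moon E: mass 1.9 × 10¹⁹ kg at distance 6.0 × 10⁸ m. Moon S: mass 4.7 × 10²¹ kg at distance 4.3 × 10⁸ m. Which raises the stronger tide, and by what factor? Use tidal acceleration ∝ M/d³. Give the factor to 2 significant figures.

Moon S, by a factor of ≈ 670

The tide-raising term goes as M/d³ (the gradient of a 1/d² field).
Moon E: (1.9 × 10¹⁹) / (6.0 × 10⁸)³ = 8.796 × 10⁻⁸
Moon S: (4.7 × 10²¹) / (4.3 × 10⁸)³ = 5.911 × 10⁻⁵
Ratio (larger/smaller) = 670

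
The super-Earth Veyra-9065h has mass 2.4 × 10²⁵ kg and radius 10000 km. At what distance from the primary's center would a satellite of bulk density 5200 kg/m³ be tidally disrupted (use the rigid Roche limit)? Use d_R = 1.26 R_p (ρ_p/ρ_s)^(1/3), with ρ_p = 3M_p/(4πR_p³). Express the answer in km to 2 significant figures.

13000 km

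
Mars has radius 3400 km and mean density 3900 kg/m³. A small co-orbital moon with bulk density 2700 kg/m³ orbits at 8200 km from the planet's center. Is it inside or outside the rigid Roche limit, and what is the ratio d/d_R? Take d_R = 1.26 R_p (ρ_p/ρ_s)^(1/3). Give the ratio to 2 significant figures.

d_R = 1.26 × (3400 km) × (3900/2700)^(1/3) = 4843 km
d/d_R = (8200) / (4843) = 1.7
Since d/d_R > 1, the body is outside the Roche limit.

outside; d/d_R ≈ 1.7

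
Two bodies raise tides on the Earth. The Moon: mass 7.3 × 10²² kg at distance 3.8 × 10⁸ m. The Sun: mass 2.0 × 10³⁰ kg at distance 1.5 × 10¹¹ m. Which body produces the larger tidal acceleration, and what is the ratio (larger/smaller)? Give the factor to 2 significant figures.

Tidal stretch scales as M/d³; compute that for each body.
The Moon: (7.3 × 10²²) / (3.8 × 10⁸)³ = 1.330 × 10⁻³
The Sun: (2.0 × 10³⁰) / (1.5 × 10¹¹)³ = 5.926 × 10⁻⁴
Ratio (larger/smaller) = 2.2

The Moon, by a factor of ≈ 2.2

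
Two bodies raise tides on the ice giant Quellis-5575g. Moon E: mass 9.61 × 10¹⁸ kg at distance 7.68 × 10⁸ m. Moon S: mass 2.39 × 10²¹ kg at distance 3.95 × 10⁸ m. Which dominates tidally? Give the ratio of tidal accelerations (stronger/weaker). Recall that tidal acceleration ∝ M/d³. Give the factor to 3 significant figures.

Moon S, by a factor of ≈ 1830

Tidal acceleration ∝ M/d³, so compare M/d³ for each.
Moon E: (9.61 × 10¹⁸) / (7.68 × 10⁸)³ = 2.121 × 10⁻⁸
Moon S: (2.39 × 10²¹) / (3.95 × 10⁸)³ = 3.878 × 10⁻⁵
Ratio (larger/smaller) = 1830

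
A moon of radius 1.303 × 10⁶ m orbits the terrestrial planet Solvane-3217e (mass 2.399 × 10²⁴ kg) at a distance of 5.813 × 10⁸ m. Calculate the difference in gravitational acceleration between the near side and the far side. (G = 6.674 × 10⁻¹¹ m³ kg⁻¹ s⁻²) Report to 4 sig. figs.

Δa = 4GMr/d³
   = 4 × (6.674 × 10⁻¹¹) × (2.399 × 10²⁴) × (1.303 × 10⁶) / (5.813 × 10⁸)³
   = 4.248 × 10⁻⁶ m/s²

4.248 × 10⁻⁶ m/s²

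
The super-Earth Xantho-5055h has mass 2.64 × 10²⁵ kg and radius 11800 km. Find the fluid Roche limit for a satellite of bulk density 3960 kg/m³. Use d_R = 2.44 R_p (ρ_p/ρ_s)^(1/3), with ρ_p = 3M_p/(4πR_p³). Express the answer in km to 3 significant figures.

28500 km

ρ_p = 3M_p/(4πR_p³) = 3 × (2.64 × 10²⁵) / (4π × (1.18 × 10⁷ m)³) = 3840 kg/m³
d_R = 2.44 × 11800 km × (3840/3960)^(1/3)
    = 28500 km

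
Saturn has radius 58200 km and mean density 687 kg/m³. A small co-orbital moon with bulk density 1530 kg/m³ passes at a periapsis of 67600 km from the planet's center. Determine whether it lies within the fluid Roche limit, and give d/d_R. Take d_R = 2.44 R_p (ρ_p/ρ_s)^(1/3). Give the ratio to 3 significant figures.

inside; d/d_R ≈ 0.622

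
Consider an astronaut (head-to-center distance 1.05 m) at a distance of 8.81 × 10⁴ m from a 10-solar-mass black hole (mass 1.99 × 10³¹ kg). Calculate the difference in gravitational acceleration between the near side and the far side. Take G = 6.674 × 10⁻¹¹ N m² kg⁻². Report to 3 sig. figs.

8.16 × 10⁶ m/s²

Δg = 4GMr/d³
   = 4 × (6.674 × 10⁻¹¹) × (1.99 × 10³¹) × (1.05) / (8.81 × 10⁴)³
   = 8.16 × 10⁶ m/s²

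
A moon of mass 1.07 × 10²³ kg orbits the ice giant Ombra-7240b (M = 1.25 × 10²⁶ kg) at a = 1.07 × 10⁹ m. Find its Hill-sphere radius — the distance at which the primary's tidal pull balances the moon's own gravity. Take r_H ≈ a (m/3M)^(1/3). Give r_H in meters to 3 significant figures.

7.04 × 10⁷ m

r_H ≈ a (m/3M)^(1/3)
    = (1.07 × 10⁹) × (1.07 × 10²³ / (3 × 1.25 × 10²⁶))^(1/3)
    = 7.04 × 10⁷ m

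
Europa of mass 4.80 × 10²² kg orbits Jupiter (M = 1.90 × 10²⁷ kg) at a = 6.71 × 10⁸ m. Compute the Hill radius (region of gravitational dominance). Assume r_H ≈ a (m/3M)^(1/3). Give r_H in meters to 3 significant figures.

r_H ≈ a (m/3M)^(1/3)
    = (6.71 × 10⁸) × (4.80 × 10²² / (3 × 1.90 × 10²⁷))^(1/3)
    = 1.37 × 10⁷ m

1.37 × 10⁷ m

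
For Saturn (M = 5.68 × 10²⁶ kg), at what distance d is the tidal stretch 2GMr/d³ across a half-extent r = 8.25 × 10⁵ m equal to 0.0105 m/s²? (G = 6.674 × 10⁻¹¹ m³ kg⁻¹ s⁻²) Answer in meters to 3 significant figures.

1.81 × 10⁸ m

2GMr/d³ = a_tidal  ⇒  d = (2GMr / a_tidal)^(1/3)
d = (2 × 6.674×10⁻¹¹ × (5.68 × 10²⁶) × (8.25 × 10⁵) / (0.0105))^(1/3)
  = 1.81 × 10⁸ m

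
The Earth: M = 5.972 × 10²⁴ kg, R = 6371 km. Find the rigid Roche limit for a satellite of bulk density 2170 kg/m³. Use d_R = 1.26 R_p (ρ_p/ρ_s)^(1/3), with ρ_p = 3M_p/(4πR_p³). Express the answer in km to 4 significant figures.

10950 km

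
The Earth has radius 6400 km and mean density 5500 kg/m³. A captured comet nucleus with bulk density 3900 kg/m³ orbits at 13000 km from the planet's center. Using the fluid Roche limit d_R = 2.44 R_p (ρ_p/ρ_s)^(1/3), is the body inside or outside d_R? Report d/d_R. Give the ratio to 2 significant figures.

d_R = 2.44 × (6400 km) × (5500/3900)^(1/3) = 17510 km
d/d_R = (13000) / (17510) = 0.74
Since d/d_R < 1, the body is inside the Roche limit.

inside; d/d_R ≈ 0.74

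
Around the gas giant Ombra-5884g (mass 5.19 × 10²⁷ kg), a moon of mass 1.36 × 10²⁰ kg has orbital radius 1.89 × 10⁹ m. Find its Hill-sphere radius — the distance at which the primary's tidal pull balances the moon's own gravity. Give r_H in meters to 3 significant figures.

r_H ≈ a (m/3M)^(1/3)
    = (1.89 × 10⁹) × (1.36 × 10²⁰ / (3 × 5.19 × 10²⁷))^(1/3)
    = 3.89 × 10⁶ m

3.89 × 10⁶ m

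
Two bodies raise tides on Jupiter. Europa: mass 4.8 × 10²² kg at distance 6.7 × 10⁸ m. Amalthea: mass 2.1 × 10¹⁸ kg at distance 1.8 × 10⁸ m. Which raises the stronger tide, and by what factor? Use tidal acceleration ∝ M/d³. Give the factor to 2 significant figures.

Europa, by a factor of ≈ 440

Tidal stretch scales as M/d³; compute that for each body.
Europa: (4.8 × 10²²) / (6.7 × 10⁸)³ = 1.596 × 10⁻⁴
Amalthea: (2.1 × 10¹⁸) / (1.8 × 10⁸)³ = 3.601 × 10⁻⁷
Ratio (larger/smaller) = 440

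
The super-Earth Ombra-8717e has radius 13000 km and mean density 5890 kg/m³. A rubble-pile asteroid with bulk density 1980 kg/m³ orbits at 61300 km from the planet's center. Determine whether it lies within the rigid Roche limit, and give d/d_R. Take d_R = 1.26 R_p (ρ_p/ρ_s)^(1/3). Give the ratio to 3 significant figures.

d_R = 1.26 × (13000 km) × (5890/1980)^(1/3) = 23560 km
d/d_R = (61300) / (23560) = 2.60
Since d/d_R > 1, the body is outside the Roche limit.

outside; d/d_R ≈ 2.60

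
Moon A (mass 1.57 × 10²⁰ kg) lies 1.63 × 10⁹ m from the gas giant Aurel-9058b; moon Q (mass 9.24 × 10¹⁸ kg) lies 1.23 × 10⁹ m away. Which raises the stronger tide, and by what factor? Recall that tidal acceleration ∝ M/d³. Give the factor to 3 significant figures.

Moon A, by a factor of ≈ 7.30

Tidal acceleration ∝ M/d³, so compare M/d³ for each.
Moon A: (1.57 × 10²⁰) / (1.63 × 10⁹)³ = 3.625 × 10⁻⁸
Moon Q: (9.24 × 10¹⁸) / (1.23 × 10⁹)³ = 4.965 × 10⁻⁹
Ratio (larger/smaller) = 7.30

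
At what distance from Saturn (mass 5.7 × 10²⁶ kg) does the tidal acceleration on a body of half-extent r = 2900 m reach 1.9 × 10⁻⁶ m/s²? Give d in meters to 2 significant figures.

4.9 × 10⁸ m

2GMr/d³ = a_tidal  ⇒  d = (2GMr / a_tidal)^(1/3)
d = (2 × 6.674×10⁻¹¹ × (5.7 × 10²⁶) × (2900) / (1.9 × 10⁻⁶))^(1/3)
  = 4.9 × 10⁸ m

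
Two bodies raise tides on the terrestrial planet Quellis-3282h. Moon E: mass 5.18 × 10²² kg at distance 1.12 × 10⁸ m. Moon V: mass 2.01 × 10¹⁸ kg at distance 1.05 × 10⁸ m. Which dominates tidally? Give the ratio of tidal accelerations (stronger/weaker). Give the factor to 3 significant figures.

Moon E, by a factor of ≈ 21200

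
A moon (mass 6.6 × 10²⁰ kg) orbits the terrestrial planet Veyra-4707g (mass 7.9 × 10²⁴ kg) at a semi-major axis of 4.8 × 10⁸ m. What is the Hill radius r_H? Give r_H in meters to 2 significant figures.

1.5 × 10⁷ m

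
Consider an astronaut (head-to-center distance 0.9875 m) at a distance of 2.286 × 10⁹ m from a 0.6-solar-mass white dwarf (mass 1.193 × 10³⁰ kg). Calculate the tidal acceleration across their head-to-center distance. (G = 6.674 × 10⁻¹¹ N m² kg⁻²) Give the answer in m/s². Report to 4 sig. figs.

1.316 × 10⁻⁸ m/s²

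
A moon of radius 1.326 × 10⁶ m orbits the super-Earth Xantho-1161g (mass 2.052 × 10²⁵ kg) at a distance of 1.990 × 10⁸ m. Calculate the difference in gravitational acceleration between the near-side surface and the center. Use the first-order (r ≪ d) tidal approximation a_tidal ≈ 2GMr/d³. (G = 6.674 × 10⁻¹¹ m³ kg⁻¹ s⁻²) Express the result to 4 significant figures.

Δg = 2GMr/d³
   = 2 × (6.674 × 10⁻¹¹) × (2.052 × 10²⁵) × (1.326 × 10⁶) / (1.990 × 10⁸)³
   = 4.609 × 10⁻⁴ m/s²

4.609 × 10⁻⁴ m/s²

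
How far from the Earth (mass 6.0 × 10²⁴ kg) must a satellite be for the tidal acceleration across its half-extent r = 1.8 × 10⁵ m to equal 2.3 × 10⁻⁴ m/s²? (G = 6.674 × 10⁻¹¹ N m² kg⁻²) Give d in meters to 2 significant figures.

2GMr/d³ = a_tidal  ⇒  d = (2GMr / a_tidal)^(1/3)
d = (2 × 6.674×10⁻¹¹ × (6.0 × 10²⁴) × (1.8 × 10⁵) / (2.3 × 10⁻⁴))^(1/3)
  = 8.6 × 10⁷ m

8.6 × 10⁷ m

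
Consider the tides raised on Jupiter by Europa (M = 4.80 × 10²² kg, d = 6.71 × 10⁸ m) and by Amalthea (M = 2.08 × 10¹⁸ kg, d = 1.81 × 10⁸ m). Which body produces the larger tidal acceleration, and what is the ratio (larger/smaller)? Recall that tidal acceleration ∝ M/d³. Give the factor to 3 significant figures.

Compare M/d³ for the two perturbers:
Europa: (4.80 × 10²²) / (6.71 × 10⁸)³ = 1.589 × 10⁻⁴
Amalthea: (2.08 × 10¹⁸) / (1.81 × 10⁸)³ = 3.508 × 10⁻⁷
Ratio (larger/smaller) = 453

Europa, by a factor of ≈ 453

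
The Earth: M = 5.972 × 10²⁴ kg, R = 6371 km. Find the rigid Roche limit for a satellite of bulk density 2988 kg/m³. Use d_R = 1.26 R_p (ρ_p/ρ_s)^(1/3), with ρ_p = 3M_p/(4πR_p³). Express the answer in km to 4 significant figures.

9846 km

ρ_p = 3M_p/(4πR_p³) = 3 × (5.972 × 10²⁴) / (4π × (6.371 × 10⁶ m)³) = 5513 kg/m³
d_R = 1.26 × 6371 km × (5513/2988)^(1/3)
    = 9846 km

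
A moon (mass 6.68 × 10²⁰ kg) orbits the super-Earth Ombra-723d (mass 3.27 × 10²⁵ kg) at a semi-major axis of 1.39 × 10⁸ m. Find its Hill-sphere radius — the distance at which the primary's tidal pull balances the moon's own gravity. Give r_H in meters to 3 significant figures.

2.63 × 10⁶ m

r_H ≈ a (m/3M)^(1/3)
    = (1.39 × 10⁸) × (6.68 × 10²⁰ / (3 × 3.27 × 10²⁵))^(1/3)
    = 2.63 × 10⁶ m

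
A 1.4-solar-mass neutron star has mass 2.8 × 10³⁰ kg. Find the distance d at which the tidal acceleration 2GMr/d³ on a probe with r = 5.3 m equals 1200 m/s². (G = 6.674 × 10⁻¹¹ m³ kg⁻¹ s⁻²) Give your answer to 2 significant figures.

2GMr/d³ = a_tidal  ⇒  d = (2GMr / a_tidal)^(1/3)
d = (2 × 6.674×10⁻¹¹ × (2.8 × 10³⁰) × (5.3) / (1200))^(1/3)
  = 1.2 × 10⁶ m

1.2 × 10⁶ m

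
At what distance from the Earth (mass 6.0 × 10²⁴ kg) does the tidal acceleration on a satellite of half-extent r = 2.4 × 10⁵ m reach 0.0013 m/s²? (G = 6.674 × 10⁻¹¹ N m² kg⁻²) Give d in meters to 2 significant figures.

5.3 × 10⁷ m

2GMr/d³ = a_tidal  ⇒  d = (2GMr / a_tidal)^(1/3)
d = (2 × 6.674×10⁻¹¹ × (6.0 × 10²⁴) × (2.4 × 10⁵) / (0.0013))^(1/3)
  = 5.3 × 10⁷ m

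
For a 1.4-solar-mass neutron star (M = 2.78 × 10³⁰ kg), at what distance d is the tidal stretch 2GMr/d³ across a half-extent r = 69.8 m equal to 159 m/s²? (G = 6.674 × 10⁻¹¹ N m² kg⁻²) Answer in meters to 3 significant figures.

2GMr/d³ = a_tidal  ⇒  d = (2GMr / a_tidal)^(1/3)
d = (2 × 6.674×10⁻¹¹ × (2.78 × 10³⁰) × (69.8) / (159))^(1/3)
  = 5.46 × 10⁶ m

5.46 × 10⁶ m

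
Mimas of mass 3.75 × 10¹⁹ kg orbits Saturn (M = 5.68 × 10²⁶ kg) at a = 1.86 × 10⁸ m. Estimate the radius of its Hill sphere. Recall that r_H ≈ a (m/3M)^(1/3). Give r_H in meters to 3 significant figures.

5.21 × 10⁵ m

r_H ≈ a (m/3M)^(1/3)
    = (1.86 × 10⁸) × (3.75 × 10¹⁹ / (3 × 5.68 × 10²⁶))^(1/3)
    = 5.21 × 10⁵ m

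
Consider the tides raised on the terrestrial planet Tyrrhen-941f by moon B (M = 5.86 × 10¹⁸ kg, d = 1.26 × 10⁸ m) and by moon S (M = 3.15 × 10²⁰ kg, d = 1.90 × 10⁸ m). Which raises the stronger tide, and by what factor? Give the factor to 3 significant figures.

Moon S, by a factor of ≈ 15.7

Compare M/d³ for the two perturbers:
Moon B: (5.86 × 10¹⁸) / (1.26 × 10⁸)³ = 2.929 × 10⁻⁶
Moon S: (3.15 × 10²⁰) / (1.90 × 10⁸)³ = 4.593 × 10⁻⁵
Ratio (larger/smaller) = 15.7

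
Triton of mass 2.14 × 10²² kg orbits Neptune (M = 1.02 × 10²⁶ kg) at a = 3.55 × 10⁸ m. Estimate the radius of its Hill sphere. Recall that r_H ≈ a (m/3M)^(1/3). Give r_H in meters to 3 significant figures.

1.46 × 10⁷ m

r_H ≈ a (m/3M)^(1/3)
    = (3.55 × 10⁸) × (2.14 × 10²² / (3 × 1.02 × 10²⁶))^(1/3)
    = 1.46 × 10⁷ m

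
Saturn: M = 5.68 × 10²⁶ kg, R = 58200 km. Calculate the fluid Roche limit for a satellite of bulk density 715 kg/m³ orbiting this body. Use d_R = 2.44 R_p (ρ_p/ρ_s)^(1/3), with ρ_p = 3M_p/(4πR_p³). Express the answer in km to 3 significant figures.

ρ_p = 3M_p/(4πR_p³) = 3 × (5.68 × 10²⁶) / (4π × (5.82 × 10⁷ m)³) = 688 kg/m³
d_R = 2.44 × 58200 km × (688/715)^(1/3)
    = 1.40 × 10⁵ km

1.40 × 10⁵ km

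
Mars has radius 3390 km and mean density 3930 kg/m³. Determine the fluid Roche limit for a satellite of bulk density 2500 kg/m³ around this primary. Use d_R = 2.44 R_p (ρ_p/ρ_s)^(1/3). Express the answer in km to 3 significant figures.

d_R = 2.44 × 3390 km × (3930/2500)^(1/3)
    = 9620 km

9620 km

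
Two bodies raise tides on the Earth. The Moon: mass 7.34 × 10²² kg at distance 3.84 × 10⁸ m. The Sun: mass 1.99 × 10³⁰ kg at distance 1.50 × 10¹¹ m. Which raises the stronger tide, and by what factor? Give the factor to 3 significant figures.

The Moon, by a factor of ≈ 2.20

Tidal acceleration ∝ M/d³, so compare M/d³ for each.
The Moon: (7.34 × 10²²) / (3.84 × 10⁸)³ = 1.296 × 10⁻³
The Sun: (1.99 × 10³⁰) / (1.50 × 10¹¹)³ = 5.896 × 10⁻⁴
Ratio (larger/smaller) = 2.20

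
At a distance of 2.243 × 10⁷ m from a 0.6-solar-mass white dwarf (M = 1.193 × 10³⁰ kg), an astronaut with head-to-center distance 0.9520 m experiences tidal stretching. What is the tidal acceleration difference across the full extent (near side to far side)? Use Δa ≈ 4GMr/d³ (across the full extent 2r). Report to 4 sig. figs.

Near-to-far spans 2r, so the tidal difference is twice the near-to-center value: 4GMr/d³.
Δg = 4GMr/d³
   = 4 × (6.674 × 10⁻¹¹) × (1.193 × 10³⁰) × (0.9520) / (2.243 × 10⁷)³
   = 2.687 × 10⁻² m/s²

2.687 × 10⁻² m/s²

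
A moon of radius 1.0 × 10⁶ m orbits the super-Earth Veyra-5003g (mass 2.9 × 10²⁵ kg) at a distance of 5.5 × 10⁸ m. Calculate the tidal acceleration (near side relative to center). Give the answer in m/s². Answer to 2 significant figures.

Differencing GM/(d−r)² and GM/d² to first order in r/d gives 2GMr/d³.
Δa = 2GMr/d³
   = 2 × (6.674 × 10⁻¹¹) × (2.9 × 10²⁵) × (1.0 × 10⁶) / (5.5 × 10⁸)³
   = 2.3 × 10⁻⁵ m/s²

2.3 × 10⁻⁵ m/s²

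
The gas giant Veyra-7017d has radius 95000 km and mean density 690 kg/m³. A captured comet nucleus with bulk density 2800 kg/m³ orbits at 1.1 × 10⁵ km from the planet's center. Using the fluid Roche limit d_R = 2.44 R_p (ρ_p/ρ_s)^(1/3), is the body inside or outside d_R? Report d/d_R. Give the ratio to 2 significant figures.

inside; d/d_R ≈ 0.76

d_R = 2.44 × (95000 km) × (690/2800)^(1/3) = 1.453 × 10⁵ km
d/d_R = (1.1 × 10⁵) / (1.453 × 10⁵) = 0.76
Since d/d_R < 1, the body is inside the Roche limit.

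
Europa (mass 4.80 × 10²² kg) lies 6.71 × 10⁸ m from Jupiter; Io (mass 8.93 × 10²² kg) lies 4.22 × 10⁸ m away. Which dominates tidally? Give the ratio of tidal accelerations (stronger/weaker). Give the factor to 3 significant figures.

Tidal stretch scales as M/d³; compute that for each body.
Europa: (4.80 × 10²²) / (6.71 × 10⁸)³ = 1.589 × 10⁻⁴
Io: (8.93 × 10²²) / (4.22 × 10⁸)³ = 1.188 × 10⁻³
Ratio (larger/smaller) = 7.48

Io, by a factor of ≈ 7.48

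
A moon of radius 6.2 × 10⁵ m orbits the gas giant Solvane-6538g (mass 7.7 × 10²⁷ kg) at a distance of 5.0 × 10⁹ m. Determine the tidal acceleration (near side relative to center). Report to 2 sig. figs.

5.1 × 10⁻⁶ m/s²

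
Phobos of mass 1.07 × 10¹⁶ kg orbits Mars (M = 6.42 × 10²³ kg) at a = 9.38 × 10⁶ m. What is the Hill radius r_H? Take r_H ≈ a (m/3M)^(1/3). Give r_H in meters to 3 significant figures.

1.66 × 10⁴ m

r_H ≈ a (m/3M)^(1/3)
    = (9.38 × 10⁶) × (1.07 × 10¹⁶ / (3 × 6.42 × 10²³))^(1/3)
    = 1.66 × 10⁴ m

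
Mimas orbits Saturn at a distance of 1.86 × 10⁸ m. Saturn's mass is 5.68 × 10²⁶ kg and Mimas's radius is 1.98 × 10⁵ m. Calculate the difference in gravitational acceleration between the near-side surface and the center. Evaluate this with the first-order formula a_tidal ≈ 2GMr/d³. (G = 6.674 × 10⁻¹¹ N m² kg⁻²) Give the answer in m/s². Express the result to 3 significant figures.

Δa = 2GMr/d³
   = 2 × (6.674 × 10⁻¹¹) × (5.68 × 10²⁶) × (1.98 × 10⁵) / (1.86 × 10⁸)³
   = 2.33 × 10⁻³ m/s²

2.33 × 10⁻³ m/s²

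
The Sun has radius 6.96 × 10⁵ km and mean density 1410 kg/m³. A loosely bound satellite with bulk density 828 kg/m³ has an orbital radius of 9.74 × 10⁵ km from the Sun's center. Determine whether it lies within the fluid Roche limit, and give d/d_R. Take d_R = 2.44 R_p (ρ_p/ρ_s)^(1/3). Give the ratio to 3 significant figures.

inside; d/d_R ≈ 0.480

d_R = 2.44 × (6.96 × 10⁵ km) × (1410/828)^(1/3) = 2.028 × 10⁶ km
d/d_R = (9.74 × 10⁵) / (2.028 × 10⁶) = 0.480
Since d/d_R < 1, the body is inside the Roche limit.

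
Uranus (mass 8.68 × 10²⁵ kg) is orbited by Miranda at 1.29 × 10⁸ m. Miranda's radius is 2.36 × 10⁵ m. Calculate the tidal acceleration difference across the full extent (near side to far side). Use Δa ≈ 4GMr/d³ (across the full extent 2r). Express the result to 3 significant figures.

2.55 × 10⁻³ m/s²

Δa = 4GMr/d³
   = 4 × (6.674 × 10⁻¹¹) × (8.68 × 10²⁵) × (2.36 × 10⁵) / (1.29 × 10⁸)³
   = 2.55 × 10⁻³ m/s²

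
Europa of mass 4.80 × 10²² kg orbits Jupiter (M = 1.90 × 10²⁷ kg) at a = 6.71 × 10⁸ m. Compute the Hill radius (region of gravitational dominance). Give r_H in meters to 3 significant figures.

r_H ≈ a (m/3M)^(1/3)
    = (6.71 × 10⁸) × (4.80 × 10²² / (3 × 1.90 × 10²⁷))^(1/3)
    = 1.37 × 10⁷ m

1.37 × 10⁷ m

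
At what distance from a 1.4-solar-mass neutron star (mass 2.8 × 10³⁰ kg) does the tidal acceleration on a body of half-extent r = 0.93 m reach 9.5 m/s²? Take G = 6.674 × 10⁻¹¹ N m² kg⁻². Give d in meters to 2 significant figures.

2GMr/d³ = a_tidal  ⇒  d = (2GMr / a_tidal)^(1/3)
d = (2 × 6.674×10⁻¹¹ × (2.8 × 10³⁰) × (0.93) / (9.5))^(1/3)
  = 3.3 × 10⁶ m

3.3 × 10⁶ m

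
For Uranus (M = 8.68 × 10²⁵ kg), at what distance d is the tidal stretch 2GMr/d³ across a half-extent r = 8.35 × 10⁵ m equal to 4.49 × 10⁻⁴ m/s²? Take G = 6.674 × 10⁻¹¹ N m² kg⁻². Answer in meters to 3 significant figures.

2.78 × 10⁸ m

2GMr/d³ = a_tidal  ⇒  d = (2GMr / a_tidal)^(1/3)
d = (2 × 6.674×10⁻¹¹ × (8.68 × 10²⁵) × (8.35 × 10⁵) / (4.49 × 10⁻⁴))^(1/3)
  = 2.78 × 10⁸ m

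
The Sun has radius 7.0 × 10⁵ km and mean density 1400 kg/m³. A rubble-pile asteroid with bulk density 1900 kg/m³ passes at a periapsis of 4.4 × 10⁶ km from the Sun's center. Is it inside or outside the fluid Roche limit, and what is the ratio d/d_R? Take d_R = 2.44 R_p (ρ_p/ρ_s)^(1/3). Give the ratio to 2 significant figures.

outside; d/d_R ≈ 2.9

d_R = 2.44 × (7.0 × 10⁵ km) × (1400/1900)^(1/3) = 1.543 × 10⁶ km
d/d_R = (4.4 × 10⁶) / (1.543 × 10⁶) = 2.9
Since d/d_R > 1, the body is outside the Roche limit.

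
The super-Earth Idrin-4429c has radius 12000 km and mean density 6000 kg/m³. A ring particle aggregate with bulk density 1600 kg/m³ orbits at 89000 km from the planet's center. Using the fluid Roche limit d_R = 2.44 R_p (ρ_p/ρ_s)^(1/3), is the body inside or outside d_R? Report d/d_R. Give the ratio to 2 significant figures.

d_R = 2.44 × (12000 km) × (6000/1600)^(1/3) = 45490 km
d/d_R = (89000) / (45490) = 2.0
Since d/d_R > 1, the body is outside the Roche limit.

outside; d/d_R ≈ 2.0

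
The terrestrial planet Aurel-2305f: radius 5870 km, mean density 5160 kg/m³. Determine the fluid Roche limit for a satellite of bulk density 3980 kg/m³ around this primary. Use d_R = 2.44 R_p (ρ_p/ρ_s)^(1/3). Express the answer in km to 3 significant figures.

d_R = 2.44 × 5870 km × (5160/3980)^(1/3)
    = 15600 km

15600 km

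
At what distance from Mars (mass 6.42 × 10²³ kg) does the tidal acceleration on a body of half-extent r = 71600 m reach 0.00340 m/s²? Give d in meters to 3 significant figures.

2GMr/d³ = a_tidal  ⇒  d = (2GMr / a_tidal)^(1/3)
d = (2 × 6.674×10⁻¹¹ × (6.42 × 10²³) × (71600) / (0.00340))^(1/3)
  = 1.22 × 10⁷ m

1.22 × 10⁷ m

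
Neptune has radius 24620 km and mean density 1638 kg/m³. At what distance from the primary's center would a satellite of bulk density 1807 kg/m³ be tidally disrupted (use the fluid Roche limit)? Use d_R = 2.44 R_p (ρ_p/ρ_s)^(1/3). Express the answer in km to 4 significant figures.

d_R = 2.44 × 24620 km × (1638/1807)^(1/3)
    = 58140 km

58140 km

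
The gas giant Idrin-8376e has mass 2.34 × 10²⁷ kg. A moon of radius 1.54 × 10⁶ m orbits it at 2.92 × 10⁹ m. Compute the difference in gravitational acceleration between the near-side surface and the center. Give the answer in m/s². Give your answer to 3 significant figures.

Δa = 2GMr/d³
   = 2 × (6.674 × 10⁻¹¹) × (2.34 × 10²⁷) × (1.54 × 10⁶) / (2.92 × 10⁹)³
   = 1.93 × 10⁻⁵ m/s²

1.93 × 10⁻⁵ m/s²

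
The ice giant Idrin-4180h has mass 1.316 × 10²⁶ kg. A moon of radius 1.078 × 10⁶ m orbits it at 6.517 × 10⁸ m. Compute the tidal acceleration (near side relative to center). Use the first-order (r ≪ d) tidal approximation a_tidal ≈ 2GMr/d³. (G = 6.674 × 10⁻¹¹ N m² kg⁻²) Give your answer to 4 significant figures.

The tidal stretch is the gradient of GM/d² times the body's extent r, hence the 1/d³ dependence.
a_tidal = 2GMr/d³
        = 2 × (6.674 × 10⁻¹¹) × (1.316 × 10²⁶) × (1.078 × 10⁶) / (6.517 × 10⁸)³
        = 6.841 × 10⁻⁵ m/s²

6.841 × 10⁻⁵ m/s²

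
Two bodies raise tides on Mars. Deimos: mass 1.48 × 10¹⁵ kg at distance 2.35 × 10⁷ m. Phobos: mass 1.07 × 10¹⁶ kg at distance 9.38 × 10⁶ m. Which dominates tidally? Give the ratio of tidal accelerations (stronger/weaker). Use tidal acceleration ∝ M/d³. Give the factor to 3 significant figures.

Tidal acceleration ∝ M/d³, so compare M/d³ for each.
Deimos: (1.48 × 10¹⁵) / (2.35 × 10⁷)³ = 1.140 × 10⁻⁷
Phobos: (1.07 × 10¹⁶) / (9.38 × 10⁶)³ = 1.297 × 10⁻⁵
Ratio (larger/smaller) = 114

Phobos, by a factor of ≈ 114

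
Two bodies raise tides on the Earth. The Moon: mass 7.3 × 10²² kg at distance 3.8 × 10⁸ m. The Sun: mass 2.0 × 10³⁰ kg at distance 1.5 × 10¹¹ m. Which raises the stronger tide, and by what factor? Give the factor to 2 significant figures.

The Moon, by a factor of ≈ 2.2

The tide-raising term goes as M/d³ (the gradient of a 1/d² field).
The Moon: (7.3 × 10²²) / (3.8 × 10⁸)³ = 1.330 × 10⁻³
The Sun: (2.0 × 10³⁰) / (1.5 × 10¹¹)³ = 5.926 × 10⁻⁴
Ratio (larger/smaller) = 2.2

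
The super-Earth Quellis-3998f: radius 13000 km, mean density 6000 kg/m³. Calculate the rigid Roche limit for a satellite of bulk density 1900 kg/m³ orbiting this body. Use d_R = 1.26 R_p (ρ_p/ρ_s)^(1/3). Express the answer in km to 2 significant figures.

d_R = 1.26 × 13000 km × (6000/1900)^(1/3)
    = 24000 km

24000 km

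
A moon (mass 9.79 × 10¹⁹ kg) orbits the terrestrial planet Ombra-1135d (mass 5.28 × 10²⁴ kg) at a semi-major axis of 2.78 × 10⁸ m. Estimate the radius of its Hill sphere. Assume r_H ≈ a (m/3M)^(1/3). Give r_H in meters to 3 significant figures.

5.10 × 10⁶ m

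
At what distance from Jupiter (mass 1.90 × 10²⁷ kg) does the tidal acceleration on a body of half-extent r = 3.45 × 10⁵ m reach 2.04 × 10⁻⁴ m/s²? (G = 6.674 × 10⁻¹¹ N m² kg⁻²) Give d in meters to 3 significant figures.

7.54 × 10⁸ m

2GMr/d³ = a_tidal  ⇒  d = (2GMr / a_tidal)^(1/3)
d = (2 × 6.674×10⁻¹¹ × (1.90 × 10²⁷) × (3.45 × 10⁵) / (2.04 × 10⁻⁴))^(1/3)
  = 7.54 × 10⁸ m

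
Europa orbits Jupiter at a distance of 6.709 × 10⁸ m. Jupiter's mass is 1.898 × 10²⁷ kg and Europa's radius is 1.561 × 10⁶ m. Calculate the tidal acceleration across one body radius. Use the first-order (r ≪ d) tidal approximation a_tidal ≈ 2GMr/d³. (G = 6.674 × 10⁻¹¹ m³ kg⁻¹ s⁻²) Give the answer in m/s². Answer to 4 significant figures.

1.310 × 10⁻³ m/s²

Δg = 2GMr/d³
   = 2 × (6.674 × 10⁻¹¹) × (1.898 × 10²⁷) × (1.561 × 10⁶) / (6.709 × 10⁸)³
   = 1.310 × 10⁻³ m/s²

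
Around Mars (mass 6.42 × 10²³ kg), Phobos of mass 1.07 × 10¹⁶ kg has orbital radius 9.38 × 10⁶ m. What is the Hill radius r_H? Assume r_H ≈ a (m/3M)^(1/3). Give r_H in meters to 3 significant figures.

r_H ≈ a (m/3M)^(1/3)
    = (9.38 × 10⁶) × (1.07 × 10¹⁶ / (3 × 6.42 × 10²³))^(1/3)
    = 1.66 × 10⁴ m

1.66 × 10⁴ m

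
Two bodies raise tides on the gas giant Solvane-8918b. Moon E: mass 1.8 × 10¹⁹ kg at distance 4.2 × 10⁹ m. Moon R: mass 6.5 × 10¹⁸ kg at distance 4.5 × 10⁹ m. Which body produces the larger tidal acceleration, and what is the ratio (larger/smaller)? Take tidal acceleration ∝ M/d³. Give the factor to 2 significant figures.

The tide-raising term goes as M/d³ (the gradient of a 1/d² field).
Moon E: (1.8 × 10¹⁹) / (4.2 × 10⁹)³ = 2.430 × 10⁻¹⁰
Moon R: (6.5 × 10¹⁸) / (4.5 × 10⁹)³ = 7.133 × 10⁻¹¹
Ratio (larger/smaller) = 3.4

Moon E, by a factor of ≈ 3.4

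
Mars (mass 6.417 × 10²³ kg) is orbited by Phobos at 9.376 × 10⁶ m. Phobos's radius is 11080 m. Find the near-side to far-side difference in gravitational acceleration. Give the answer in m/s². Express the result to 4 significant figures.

Δa = 4GMr/d³
   = 4 × (6.674 × 10⁻¹¹) × (6.417 × 10²³) × (11080) / (9.376 × 10⁶)³
   = 2.303 × 10⁻³ m/s²

2.303 × 10⁻³ m/s²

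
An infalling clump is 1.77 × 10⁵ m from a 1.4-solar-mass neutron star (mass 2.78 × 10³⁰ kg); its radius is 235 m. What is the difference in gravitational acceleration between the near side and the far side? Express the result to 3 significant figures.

3.15 × 10⁷ m/s²

a_tidal = 4GMr/d³
        = 4 × (6.674 × 10⁻¹¹) × (2.78 × 10³⁰) × (235) / (1.77 × 10⁵)³
        = 3.15 × 10⁷ m/s²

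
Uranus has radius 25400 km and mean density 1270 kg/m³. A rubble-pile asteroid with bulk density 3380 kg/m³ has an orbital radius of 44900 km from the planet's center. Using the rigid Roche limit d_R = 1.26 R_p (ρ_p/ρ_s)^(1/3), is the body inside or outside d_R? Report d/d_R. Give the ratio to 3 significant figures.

outside; d/d_R ≈ 1.94

d_R = 1.26 × (25400 km) × (1270/3380)^(1/3) = 23090 km
d/d_R = (44900) / (23090) = 1.94
Since d/d_R > 1, the body is outside the Roche limit.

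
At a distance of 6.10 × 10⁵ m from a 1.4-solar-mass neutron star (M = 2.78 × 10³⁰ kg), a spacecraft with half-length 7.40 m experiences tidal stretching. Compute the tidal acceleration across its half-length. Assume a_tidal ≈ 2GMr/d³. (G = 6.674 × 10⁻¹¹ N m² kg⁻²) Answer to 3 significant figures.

Δa = 2GMr/d³
   = 2 × (6.674 × 10⁻¹¹) × (2.78 × 10³⁰) × (7.40) / (6.10 × 10⁵)³
   = 1.21 × 10⁴ m/s²

1.21 × 10⁴ m/s²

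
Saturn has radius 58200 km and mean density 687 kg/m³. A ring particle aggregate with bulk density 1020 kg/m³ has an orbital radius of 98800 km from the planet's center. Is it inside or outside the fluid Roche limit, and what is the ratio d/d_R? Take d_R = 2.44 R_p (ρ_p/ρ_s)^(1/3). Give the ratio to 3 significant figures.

inside; d/d_R ≈ 0.794

d_R = 2.44 × (58200 km) × (687/1020)^(1/3) = 1.245 × 10⁵ km
d/d_R = (98800) / (1.245 × 10⁵) = 0.794
Since d/d_R < 1, the body is inside the Roche limit.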